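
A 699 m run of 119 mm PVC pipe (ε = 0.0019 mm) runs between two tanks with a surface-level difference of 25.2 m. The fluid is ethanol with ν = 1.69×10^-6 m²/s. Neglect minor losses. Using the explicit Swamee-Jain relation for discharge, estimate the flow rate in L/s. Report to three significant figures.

Q ≈ 25.1 L/s

Swamee-Jain (Type II): Q = -0.965·√(gD⁵h_f/L)·ln[ε/(3.7D) + √(3.17ν²L/(gD³h_f))]
√(gD⁵h_f/L) = √(9.81·0.119⁵·25.2/699) = 0.002905
ε/(3.7D) = 4.32×10^-6; √(3.17ν²L/(gD³h_f)) = 1.23×10^-4
Q = -0.965·0.002905·ln(1.276×10^-4) = 0.02514 m³/s
Check: V = 2.26 m/s, Re = 1.59×10^5, f = 0.01638, h_f = 25.0 m ≈ 25.2 m ✓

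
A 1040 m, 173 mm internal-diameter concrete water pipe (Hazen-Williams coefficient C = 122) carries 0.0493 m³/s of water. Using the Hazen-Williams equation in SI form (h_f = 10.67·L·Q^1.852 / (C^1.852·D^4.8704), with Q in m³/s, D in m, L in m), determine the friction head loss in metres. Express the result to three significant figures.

h_f ≈ 29.6 m

h_f = 10.67·1040·0.0493^1.852 / (122^1.852·0.173^4.8704) = 29.61 m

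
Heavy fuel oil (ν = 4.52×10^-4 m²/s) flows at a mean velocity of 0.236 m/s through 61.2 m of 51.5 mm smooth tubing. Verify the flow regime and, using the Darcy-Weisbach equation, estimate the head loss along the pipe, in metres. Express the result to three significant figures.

h_f ≈ 8.03 m

Re = VD/ν = 0.236·0.05150/4.52×10^-4 = 26.9 → laminar (Re < 2300)
f = 64/Re = 2.380
h_f = f(L/D)V²/(2g) = 2.380·(61.2/0.05150)·0.236²/(2·9.81) = 8.029 m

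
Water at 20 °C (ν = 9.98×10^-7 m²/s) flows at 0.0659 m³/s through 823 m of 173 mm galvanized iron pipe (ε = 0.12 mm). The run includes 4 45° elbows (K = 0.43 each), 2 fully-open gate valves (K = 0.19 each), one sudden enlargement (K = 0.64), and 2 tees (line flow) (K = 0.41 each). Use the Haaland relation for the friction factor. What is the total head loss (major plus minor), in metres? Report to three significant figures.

V = 4Q/(πD²) = 2.804 m/s; V²/2g = 0.4006 m
Re = 4.86×10^5, ε/D = 6.94×10^-4 → f = 0.01873 (Haaland)
Major: h_f = f(L/D)·V²/2g = 0.01873·4757·0.4006 = 35.69 m
Minor: ΣK = 3.56; h_m = ΣK·V²/2g = 1.426 m
Total H_L = 35.69 + 1.426 = 37.11 m

H_L ≈ 37.1 m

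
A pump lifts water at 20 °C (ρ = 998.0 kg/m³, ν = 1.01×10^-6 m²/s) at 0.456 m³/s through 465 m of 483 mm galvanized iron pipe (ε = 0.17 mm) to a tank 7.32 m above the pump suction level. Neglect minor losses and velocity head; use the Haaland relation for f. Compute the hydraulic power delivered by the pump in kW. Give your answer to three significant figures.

P_hyd ≈ 54.3 kW

V = 4Q/(πD²) = 2.489 m/s; Re = 1.19×10^6; ε/D = 3.52×10^-4; f = 0.01597
h_f = f(L/D)V²/2g = 4.853 m
Total head H = z + h_f = 7.32 + 4.853 = 12.17 m
P_hyd = ρgQH = 998.0·9.81·0.456·12.17 = 54.35 kW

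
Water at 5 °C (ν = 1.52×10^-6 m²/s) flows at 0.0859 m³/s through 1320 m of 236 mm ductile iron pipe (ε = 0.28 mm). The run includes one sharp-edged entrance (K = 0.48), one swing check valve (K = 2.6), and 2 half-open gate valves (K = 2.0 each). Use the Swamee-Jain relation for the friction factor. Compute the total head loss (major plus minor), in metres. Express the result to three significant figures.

V = 4Q/(πD²) = 1.964 m/s; V²/2g = 0.1965 m
Re = 3.05×10^5, ε/D = 0.00119 → f = 0.02147 (Swamee-Jain)
Major: h_f = f(L/D)·V²/2g = 0.02147·5593·0.1965 = 23.61 m
Minor: ΣK = 7.08; h_m = ΣK·V²/2g = 1.392 m
Total H_L = 23.61 + 1.392 = 25.00 m

H_L ≈ 25.0 m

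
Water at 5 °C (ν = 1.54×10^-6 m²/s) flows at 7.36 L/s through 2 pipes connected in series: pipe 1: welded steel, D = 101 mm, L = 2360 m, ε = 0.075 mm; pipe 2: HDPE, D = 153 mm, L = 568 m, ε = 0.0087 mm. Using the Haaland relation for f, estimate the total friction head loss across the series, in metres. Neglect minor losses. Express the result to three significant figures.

Pipe 1: V = 0.9186 m/s, Re = 6.02×10^4, ε/D = 7.43×10^-4, f = 0.02238, h_1 = f(L/D)V²/2g = 22.49 m
Pipe 2: V = 0.4003 m/s, Re = 3.98×10^4, ε/D = 5.69×10^-5, f = 0.02195, h_2 = f(L/D)V²/2g = 0.6657 m
Series → Q common, losses add: H = Σh = 23.15 m

H ≈ 23.2 m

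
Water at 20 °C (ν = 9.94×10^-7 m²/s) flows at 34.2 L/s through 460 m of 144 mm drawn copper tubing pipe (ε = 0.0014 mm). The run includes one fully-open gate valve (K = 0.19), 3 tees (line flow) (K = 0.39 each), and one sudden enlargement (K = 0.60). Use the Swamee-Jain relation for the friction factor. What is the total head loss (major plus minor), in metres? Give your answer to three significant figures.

V = 4Q/(πD²) = 2.100 m/s; V²/2g = 0.2248 m
Re = 3.04×10^5, ε/D = 9.72×10^-6 → f = 0.01445 (Swamee-Jain)
Major: h_f = f(L/D)·V²/2g = 0.01445·3194·0.2248 = 10.38 m
Minor: ΣK = 1.96; h_m = ΣK·V²/2g = 0.4405 m
Total H_L = 10.38 + 0.4405 = 10.82 m

H_L ≈ 10.8 m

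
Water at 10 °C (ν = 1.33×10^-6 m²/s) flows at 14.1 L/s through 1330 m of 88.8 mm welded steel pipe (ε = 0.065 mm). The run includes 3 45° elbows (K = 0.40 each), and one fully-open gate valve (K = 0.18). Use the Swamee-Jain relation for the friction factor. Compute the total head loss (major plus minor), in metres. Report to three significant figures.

V = 4Q/(πD²) = 2.277 m/s; V²/2g = 0.2642 m
Re = 1.52×10^5, ε/D = 7.32×10^-4 → f = 0.02051 (Swamee-Jain)
Major: h_f = f(L/D)·V²/2g = 0.02051·14977·0.2642 = 81.14 m
Minor: ΣK = 1.38; h_m = ΣK·V²/2g = 0.3646 m
Total H_L = 81.14 + 0.3646 = 81.50 m

H_L ≈ 81.5 m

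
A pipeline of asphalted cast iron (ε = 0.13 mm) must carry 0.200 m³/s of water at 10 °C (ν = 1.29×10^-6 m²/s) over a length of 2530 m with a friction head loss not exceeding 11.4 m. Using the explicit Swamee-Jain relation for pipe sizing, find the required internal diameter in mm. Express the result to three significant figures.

D ≈ 420 mm

Swamee-Jain (Type III): D = 0.66·[ε^1.25·(LQ²/(gh_f))^4.75 + ν·Q^9.4·(L/(gh_f))^5.2]^0.04
LQ²/(gh_f) = 0.9049; L/(gh_f) = 22.62
Term 1 = ε^1.25·(…)^4.75 = 8.64×10^-6; Term 2 = ν·Q^9.4·(…)^5.2 = 3.84×10^-6
D = 0.66·(8.64×10^-6 + 3.84×10^-6)^0.04 = 0.4201 m = 420 mm
Check: V = 1.44 m/s, Re = 4.70×10^5, f = 0.01652, h_f = 10.6 m ≈ 11.4 m ✓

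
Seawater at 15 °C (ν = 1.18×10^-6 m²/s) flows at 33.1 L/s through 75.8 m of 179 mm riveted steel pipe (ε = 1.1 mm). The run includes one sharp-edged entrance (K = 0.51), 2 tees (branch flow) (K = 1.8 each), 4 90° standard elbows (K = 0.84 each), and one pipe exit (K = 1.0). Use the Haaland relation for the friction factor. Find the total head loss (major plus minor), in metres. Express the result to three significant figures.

V = 4Q/(πD²) = 1.315 m/s; V²/2g = 0.08818 m
Re = 2.00×10^5, ε/D = 0.00615 → f = 0.03280 (Haaland)
Major: h_f = f(L/D)·V²/2g = 0.03280·423.5·0.08818 = 1.225 m
Minor: ΣK = 8.47; h_m = ΣK·V²/2g = 0.7469 m
Total H_L = 1.225 + 0.7469 = 1.972 m

H_L ≈ 1.97 m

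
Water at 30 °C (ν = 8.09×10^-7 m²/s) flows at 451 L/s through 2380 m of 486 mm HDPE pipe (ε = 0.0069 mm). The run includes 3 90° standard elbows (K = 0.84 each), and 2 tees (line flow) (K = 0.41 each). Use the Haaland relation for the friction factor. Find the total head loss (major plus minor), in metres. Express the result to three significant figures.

H_L ≈ 17.6 m

V = 4Q/(πD²) = 2.431 m/s; V²/2g = 0.3013 m
Re = 1.46×10^6, ε/D = 1.42×10^-5 → f = 0.01122 (Haaland)
Major: h_f = f(L/D)·V²/2g = 0.01122·4897·0.3013 = 16.56 m
Minor: ΣK = 3.34; h_m = ΣK·V²/2g = 1.006 m
Total H_L = 16.56 + 1.006 = 17.56 m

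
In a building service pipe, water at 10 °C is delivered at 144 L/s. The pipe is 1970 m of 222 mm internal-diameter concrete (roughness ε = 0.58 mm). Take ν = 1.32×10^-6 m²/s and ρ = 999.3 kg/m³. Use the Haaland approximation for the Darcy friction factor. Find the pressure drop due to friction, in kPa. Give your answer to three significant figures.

Δp ≈ 1560 kPa

V = 4Q/(πD²) = 4·0.144/(π·0.222²) = 3.720 m/s
Re = VD/ν = 3.720·0.222/1.32×10^-6 = 6.26×10^5 → turbulent
ε/D = 0.58/222 = 0.00261
Haaland: f = 0.02544
h_f = f(L/D)V²/(2g) = 0.02544·(1970/0.222)·3.720²/(2·9.81) = 159.3 m
Δp = ρg·h_f = 999.3·9.81·159.3 = 1561 kPa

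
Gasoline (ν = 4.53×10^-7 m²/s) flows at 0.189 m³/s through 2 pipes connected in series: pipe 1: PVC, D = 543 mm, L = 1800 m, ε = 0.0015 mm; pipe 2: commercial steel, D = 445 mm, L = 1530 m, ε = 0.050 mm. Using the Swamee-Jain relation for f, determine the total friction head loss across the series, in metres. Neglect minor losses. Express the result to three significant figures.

H ≈ 4.81 m

Pipe 1: V = 0.8162 m/s, Re = 9.78×10^5, ε/D = 2.76×10^-6, f = 0.01172, h_1 = f(L/D)V²/2g = 1.319 m
Pipe 2: V = 1.215 m/s, Re = 1.19×10^6, ε/D = 1.12×10^-4, f = 0.01351, h_2 = f(L/D)V²/2g = 3.495 m
Series → Q common, losses add: H = Σh = 4.814 m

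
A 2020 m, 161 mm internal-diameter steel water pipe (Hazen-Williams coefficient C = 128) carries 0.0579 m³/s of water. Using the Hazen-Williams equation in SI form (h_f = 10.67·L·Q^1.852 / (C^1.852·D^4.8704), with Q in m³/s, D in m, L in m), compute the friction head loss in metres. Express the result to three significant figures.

h_f ≈ 101 m

h_f = 10.67·2020·0.0579^1.852 / (128^1.852·0.161^4.8704) = 100.6 m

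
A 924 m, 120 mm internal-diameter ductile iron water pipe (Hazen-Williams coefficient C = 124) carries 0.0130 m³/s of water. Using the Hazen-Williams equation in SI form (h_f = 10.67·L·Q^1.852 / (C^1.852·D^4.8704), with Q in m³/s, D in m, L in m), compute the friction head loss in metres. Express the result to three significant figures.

h_f ≈ 12.8 m

h_f = 10.67·924·0.0130^1.852 / (124^1.852·0.120^4.8704) = 12.84 m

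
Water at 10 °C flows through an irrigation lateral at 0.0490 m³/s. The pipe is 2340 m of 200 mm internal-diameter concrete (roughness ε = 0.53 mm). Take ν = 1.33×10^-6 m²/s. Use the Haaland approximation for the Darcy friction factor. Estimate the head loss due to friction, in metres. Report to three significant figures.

V = 4Q/(πD²) = 4·0.0490/(π·0.200²) = 1.560 m/s
Re = VD/ν = 1.560·0.200/1.33×10^-6 = 2.35×10^5 → turbulent
ε/D = 0.53/200 = 0.00265
Haaland: f = 0.02589
h_f = f(L/D)V²/(2g) = 0.02589·(2340/0.200)·1.560²/(2·9.81) = 37.55 m

h_f ≈ 37.6 m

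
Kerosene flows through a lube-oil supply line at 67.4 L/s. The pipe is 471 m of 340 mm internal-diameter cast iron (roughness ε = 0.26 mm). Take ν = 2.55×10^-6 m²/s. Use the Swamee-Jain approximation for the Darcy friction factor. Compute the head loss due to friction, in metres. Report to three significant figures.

V = 4Q/(πD²) = 4·0.0674/(π·0.340²) = 0.7424 m/s
Re = VD/ν = 0.7424·0.340/2.55×10^-6 = 9.90×10^4 → turbulent
ε/D = 0.26/340 = 7.65×10^-4
Swamee-Jain: f = 0.02151
h_f = f(L/D)V²/(2g) = 0.02151·(471/0.340)·0.7424²/(2·9.81) = 0.8370 m

h_f ≈ 0.837 m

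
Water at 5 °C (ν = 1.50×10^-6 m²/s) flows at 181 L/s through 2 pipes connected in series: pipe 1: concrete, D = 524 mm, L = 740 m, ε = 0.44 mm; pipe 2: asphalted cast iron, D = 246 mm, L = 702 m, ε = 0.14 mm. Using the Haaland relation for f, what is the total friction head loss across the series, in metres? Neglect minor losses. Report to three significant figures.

Pipe 1: V = 0.8393 m/s, Re = 2.93×10^5, ε/D = 8.40×10^-4, f = 0.01984, h_1 = f(L/D)V²/2g = 1.006 m
Pipe 2: V = 3.808 m/s, Re = 6.25×10^5, ε/D = 5.69×10^-4, f = 0.01786, h_2 = f(L/D)V²/2g = 37.67 m
Series → Q common, losses add: H = Σh = 38.67 m

H ≈ 38.7 m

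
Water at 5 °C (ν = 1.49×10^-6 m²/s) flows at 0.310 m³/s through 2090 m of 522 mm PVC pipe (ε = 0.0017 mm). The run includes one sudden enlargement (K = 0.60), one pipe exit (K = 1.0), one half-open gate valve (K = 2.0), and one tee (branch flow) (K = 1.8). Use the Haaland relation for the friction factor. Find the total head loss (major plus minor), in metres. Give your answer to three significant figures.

H_L ≈ 6.17 m

V = 4Q/(πD²) = 1.449 m/s; V²/2g = 0.1069 m
Re = 5.07×10^5, ε/D = 3.26×10^-6 → f = 0.01306 (Haaland)
Major: h_f = f(L/D)·V²/2g = 0.01306·4004·0.1069 = 5.594 m
Minor: ΣK = 5.40; h_m = ΣK·V²/2g = 0.5775 m
Total H_L = 5.594 + 0.5775 = 6.172 m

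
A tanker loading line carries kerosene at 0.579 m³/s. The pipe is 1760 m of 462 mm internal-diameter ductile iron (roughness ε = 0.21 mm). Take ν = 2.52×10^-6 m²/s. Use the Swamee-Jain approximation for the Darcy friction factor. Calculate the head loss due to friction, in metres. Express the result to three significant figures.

h_f ≈ 40.0 m

V = 4Q/(πD²) = 4·0.579/(π·0.462²) = 3.454 m/s
Re = VD/ν = 3.454·0.462/2.52×10^-6 = 6.33×10^5 → turbulent
ε/D = 0.21/462 = 4.55×10^-4
Swamee-Jain: f = 0.01728
h_f = f(L/D)V²/(2g) = 0.01728·(1760/0.462)·3.454²/(2·9.81) = 40.03 m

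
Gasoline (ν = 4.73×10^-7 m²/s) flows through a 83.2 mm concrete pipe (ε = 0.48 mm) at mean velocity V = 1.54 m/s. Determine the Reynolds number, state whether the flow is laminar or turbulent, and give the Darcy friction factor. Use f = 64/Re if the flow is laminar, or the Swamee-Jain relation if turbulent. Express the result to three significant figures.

Re = VD/ν = 1.540·0.0832/4.73×10^-7 = 2.71×10^5
Re > 4000 → turbulent; ε/D = 0.00577
Swamee-Jain: f = 0.03219

Re ≈ 2.71×10^5; turbulent; f ≈ 0.0322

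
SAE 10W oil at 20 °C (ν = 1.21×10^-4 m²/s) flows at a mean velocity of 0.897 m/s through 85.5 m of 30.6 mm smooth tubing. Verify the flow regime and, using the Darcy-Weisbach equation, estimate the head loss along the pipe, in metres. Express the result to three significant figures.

Re = VD/ν = 0.897·0.03060/1.21×10^-4 = 227 → laminar (Re < 2300)
f = 64/Re = 0.2821
h_f = f(L/D)V²/(2g) = 0.2821·(85.5/0.03060)·0.897²/(2·9.81) = 32.33 m

h_f ≈ 32.3 m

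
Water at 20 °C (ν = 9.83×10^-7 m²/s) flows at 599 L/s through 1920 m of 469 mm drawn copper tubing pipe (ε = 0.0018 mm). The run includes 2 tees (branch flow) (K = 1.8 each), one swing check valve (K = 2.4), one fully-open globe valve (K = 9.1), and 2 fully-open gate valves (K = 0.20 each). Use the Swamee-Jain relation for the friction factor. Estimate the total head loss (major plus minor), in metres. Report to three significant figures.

V = 4Q/(πD²) = 3.467 m/s; V²/2g = 0.6128 m
Re = 1.65×10^6, ε/D = 3.84×10^-6 → f = 0.01082 (Swamee-Jain)
Major: h_f = f(L/D)·V²/2g = 0.01082·4094·0.6128 = 27.13 m
Minor: ΣK = 15.5; h_m = ΣK·V²/2g = 9.498 m
Total H_L = 27.13 + 9.498 = 36.63 m

H_L ≈ 36.6 m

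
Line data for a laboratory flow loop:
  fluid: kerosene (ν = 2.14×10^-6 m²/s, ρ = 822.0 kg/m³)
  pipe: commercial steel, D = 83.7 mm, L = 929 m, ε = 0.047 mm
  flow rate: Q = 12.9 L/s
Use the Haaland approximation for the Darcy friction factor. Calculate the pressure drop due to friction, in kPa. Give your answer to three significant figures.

Δp ≈ 515 kPa

V = 4Q/(πD²) = 4·0.0129/(π·0.0837²) = 2.344 m/s
Re = VD/ν = 2.344·0.0837/2.14×10^-6 = 9.17×10^4 → turbulent
ε/D = 0.047/83.7 = 5.62×10^-4
Haaland: f = 0.02054
h_f = f(L/D)V²/(2g) = 0.02054·(929/0.0837)·2.344²/(2·9.81) = 63.87 m
Δp = ρg·h_f = 822.0·9.81·63.87 = 515.0 kPa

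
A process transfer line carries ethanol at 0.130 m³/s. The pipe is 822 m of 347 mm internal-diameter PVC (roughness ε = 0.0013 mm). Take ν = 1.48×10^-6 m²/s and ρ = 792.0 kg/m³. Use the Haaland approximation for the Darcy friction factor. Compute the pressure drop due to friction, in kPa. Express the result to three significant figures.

Δp ≈ 25.1 kPa

V = 4Q/(πD²) = 4·0.130/(π·0.347²) = 1.375 m/s
Re = VD/ν = 1.375·0.347/1.48×10^-6 = 3.22×10^5 → turbulent
ε/D = 0.0013/347 = 3.75×10^-6
Haaland: f = 0.01418
h_f = f(L/D)V²/(2g) = 0.01418·(822/0.347)·1.375²/(2·9.81) = 3.236 m
Δp = ρg·h_f = 792.0·9.81·3.236 = 25.14 kPa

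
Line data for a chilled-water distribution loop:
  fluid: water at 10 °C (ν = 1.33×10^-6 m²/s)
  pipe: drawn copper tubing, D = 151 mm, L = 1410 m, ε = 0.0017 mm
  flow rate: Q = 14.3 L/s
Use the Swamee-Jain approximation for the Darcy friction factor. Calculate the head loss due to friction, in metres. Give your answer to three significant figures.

h_f ≈ 5.55 m

V = 4Q/(πD²) = 4·0.0143/(π·0.151²) = 0.7985 m/s
Re = VD/ν = 0.7985·0.151/1.33×10^-6 = 9.07×10^4 → turbulent
ε/D = 0.0017/151 = 1.13×10^-5
Swamee-Jain: f = 0.01830
h_f = f(L/D)V²/(2g) = 0.01830·(1410/0.151)·0.7985²/(2·9.81) = 5.554 m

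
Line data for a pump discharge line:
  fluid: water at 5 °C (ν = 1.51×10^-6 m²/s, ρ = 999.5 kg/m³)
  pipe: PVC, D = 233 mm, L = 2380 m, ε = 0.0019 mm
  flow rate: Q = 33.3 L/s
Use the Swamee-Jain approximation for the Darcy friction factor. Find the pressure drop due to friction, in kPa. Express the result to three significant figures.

Δp ≈ 53.7 kPa

V = 4Q/(πD²) = 4·0.0333/(π·0.233²) = 0.7810 m/s
Re = VD/ν = 0.7810·0.233/1.51×10^-6 = 1.21×10^5 → turbulent
ε/D = 0.0019/233 = 8.15×10^-6
Swamee-Jain: f = 0.01724
h_f = f(L/D)V²/(2g) = 0.01724·(2380/0.233)·0.7810²/(2·9.81) = 5.475 m
Δp = ρg·h_f = 999.5·9.81·5.475 = 53.68 kPa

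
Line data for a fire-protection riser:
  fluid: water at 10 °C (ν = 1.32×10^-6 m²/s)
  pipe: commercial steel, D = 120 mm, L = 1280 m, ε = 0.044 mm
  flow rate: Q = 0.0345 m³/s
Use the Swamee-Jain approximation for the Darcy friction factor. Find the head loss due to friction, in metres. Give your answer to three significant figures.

V = 4Q/(πD²) = 4·0.0345/(π·0.120²) = 3.050 m/s
Re = VD/ν = 3.050·0.120/1.32×10^-6 = 2.77×10^5 → turbulent
ε/D = 0.044/120 = 3.67×10^-4
Swamee-Jain: f = 0.01763
h_f = f(L/D)V²/(2g) = 0.01763·(1280/0.120)·3.050²/(2·9.81) = 89.20 m

h_f ≈ 89.2 m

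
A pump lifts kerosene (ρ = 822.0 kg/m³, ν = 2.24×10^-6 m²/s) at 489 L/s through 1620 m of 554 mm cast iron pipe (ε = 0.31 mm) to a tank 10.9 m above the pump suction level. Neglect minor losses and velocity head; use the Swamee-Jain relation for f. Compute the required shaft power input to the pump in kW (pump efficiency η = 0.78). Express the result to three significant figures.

V = 4Q/(πD²) = 2.029 m/s; Re = 5.02×10^5; ε/D = 5.60×10^-4; f = 0.01814
h_f = f(L/D)V²/2g = 11.12 m
Total head H = z + h_f = 10.9 + 11.12 = 22.02 m
P_hyd = ρgQH = 822.0·9.81·0.489·22.02 = 86.84 kW
P_shaft = P_hyd/η = 86.84/0.78 = 111.3 kW

P_shaft ≈ 111 kW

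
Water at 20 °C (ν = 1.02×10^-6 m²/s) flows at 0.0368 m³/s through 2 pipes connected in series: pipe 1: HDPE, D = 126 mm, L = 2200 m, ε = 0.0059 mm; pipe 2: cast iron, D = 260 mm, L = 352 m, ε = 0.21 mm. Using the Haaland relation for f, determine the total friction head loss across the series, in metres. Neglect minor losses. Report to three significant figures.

Pipe 1: V = 2.951 m/s, Re = 3.65×10^5, ε/D = 4.68×10^-5, f = 0.01430, h_1 = f(L/D)V²/2g = 110.8 m
Pipe 2: V = 0.6931 m/s, Re = 1.77×10^5, ε/D = 8.08×10^-4, f = 0.02028, h_2 = f(L/D)V²/2g = 0.6721 m
Series → Q common, losses add: H = Σh = 111.5 m

H ≈ 112 m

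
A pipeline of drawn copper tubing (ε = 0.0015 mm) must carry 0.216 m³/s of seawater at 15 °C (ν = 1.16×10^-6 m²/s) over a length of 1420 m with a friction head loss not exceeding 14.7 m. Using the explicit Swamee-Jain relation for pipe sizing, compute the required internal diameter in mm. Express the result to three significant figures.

D ≈ 346 mm

Swamee-Jain (Type III): D = 0.66·[ε^1.25·(LQ²/(gh_f))^4.75 + ν·Q^9.4·(L/(gh_f))^5.2]^0.04
LQ²/(gh_f) = 0.4594; L/(gh_f) = 9.847
Term 1 = ε^1.25·(…)^4.75 = 1.30×10^-9; Term 2 = ν·Q^9.4·(…)^5.2 = 9.41×10^-8
D = 0.66·(1.30×10^-9 + 9.41×10^-8)^0.04 = 0.3457 m = 346 mm
Check: V = 2.30 m/s, Re = 6.86×10^5, f = 0.01247, h_f = 13.8 m ≈ 14.7 m ✓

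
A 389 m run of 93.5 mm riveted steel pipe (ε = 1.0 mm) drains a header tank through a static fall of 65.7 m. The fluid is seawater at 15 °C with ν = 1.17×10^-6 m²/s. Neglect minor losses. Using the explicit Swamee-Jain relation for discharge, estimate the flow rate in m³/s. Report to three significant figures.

Swamee-Jain (Type II): Q = -0.965·√(gD⁵h_f/L)·ln[ε/(3.7D) + √(3.17ν²L/(gD³h_f))]
√(gD⁵h_f/L) = √(9.81·0.0935⁵·65.7/389) = 0.003441
ε/(3.7D) = 0.00289; √(3.17ν²L/(gD³h_f)) = 5.66×10^-5
Q = -0.965·0.003441·ln(0.002947) = 0.01935 m³/s
Check: V = 2.82 m/s, Re = 2.25×10^5, f = 0.03918, h_f = 66.0 m ≈ 65.7 m ✓

Q ≈ 0.0193 m³/s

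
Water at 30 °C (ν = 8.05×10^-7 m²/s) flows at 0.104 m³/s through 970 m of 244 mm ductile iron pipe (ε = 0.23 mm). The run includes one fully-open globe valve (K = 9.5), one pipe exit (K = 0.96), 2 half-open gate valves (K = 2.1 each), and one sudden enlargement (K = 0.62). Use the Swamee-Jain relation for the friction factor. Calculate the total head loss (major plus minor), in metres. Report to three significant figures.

V = 4Q/(πD²) = 2.224 m/s; V²/2g = 0.2521 m
Re = 6.74×10^5, ε/D = 9.43×10^-4 → f = 0.01993 (Swamee-Jain)
Major: h_f = f(L/D)·V²/2g = 0.01993·3975·0.2521 = 19.98 m
Minor: ΣK = 15.3; h_m = ΣK·V²/2g = 3.853 m
Total H_L = 19.98 + 3.853 = 23.83 m

H_L ≈ 23.8 m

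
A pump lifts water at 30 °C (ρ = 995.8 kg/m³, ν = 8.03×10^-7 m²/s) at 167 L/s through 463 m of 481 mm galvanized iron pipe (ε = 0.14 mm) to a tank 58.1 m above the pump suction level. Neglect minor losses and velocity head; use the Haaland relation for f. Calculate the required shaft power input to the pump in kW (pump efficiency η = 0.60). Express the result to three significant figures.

V = 4Q/(πD²) = 0.9190 m/s; Re = 5.51×10^5; ε/D = 2.91×10^-4; f = 0.01598
h_f = f(L/D)V²/2g = 0.6624 m
Total head H = z + h_f = 58.1 + 0.6624 = 58.76 m
P_hyd = ρgQH = 995.8·9.81·0.167·58.76 = 95.86 kW
P_shaft = P_hyd/η = 95.86/0.60 = 159.8 kW

P_shaft ≈ 160 kW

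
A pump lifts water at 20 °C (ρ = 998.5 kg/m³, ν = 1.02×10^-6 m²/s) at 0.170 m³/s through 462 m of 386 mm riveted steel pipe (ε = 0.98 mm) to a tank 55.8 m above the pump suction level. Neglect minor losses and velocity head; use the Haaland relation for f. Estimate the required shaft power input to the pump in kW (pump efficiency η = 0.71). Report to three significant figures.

P_shaft ≈ 139 kW

V = 4Q/(πD²) = 1.453 m/s; Re = 5.50×10^5; ε/D = 0.00254; f = 0.02528
h_f = f(L/D)V²/2g = 3.254 m
Total head H = z + h_f = 55.8 + 3.254 = 59.05 m
P_hyd = ρgQH = 998.5·9.81·0.170·59.05 = 98.34 kW
P_shaft = P_hyd/η = 98.34/0.71 = 138.5 kW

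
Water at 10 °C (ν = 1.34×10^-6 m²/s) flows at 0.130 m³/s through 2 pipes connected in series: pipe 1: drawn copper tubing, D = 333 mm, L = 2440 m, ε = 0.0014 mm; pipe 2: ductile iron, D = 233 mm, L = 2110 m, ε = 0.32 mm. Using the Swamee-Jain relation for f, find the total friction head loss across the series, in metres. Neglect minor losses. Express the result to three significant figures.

H ≈ 105 m

Pipe 1: V = 1.493 m/s, Re = 3.71×10^5, ε/D = 4.20×10^-6, f = 0.01388, h_1 = f(L/D)V²/2g = 11.55 m
Pipe 2: V = 3.049 m/s, Re = 5.30×10^5, ε/D = 0.00137, f = 0.02181, h_2 = f(L/D)V²/2g = 93.59 m
Series → Q common, losses add: H = Σh = 105.1 m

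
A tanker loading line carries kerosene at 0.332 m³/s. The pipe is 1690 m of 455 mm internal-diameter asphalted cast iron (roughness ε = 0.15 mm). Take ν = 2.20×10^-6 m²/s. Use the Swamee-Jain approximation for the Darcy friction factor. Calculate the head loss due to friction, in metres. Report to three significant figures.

h_f ≈ 13.3 m

V = 4Q/(πD²) = 4·0.332/(π·0.455²) = 2.042 m/s
Re = VD/ν = 2.042·0.455/2.20×10^-6 = 4.22×10^5 → turbulent
ε/D = 0.15/455 = 3.30×10^-4
Swamee-Jain: f = 0.01680
h_f = f(L/D)V²/(2g) = 0.01680·(1690/0.455)·2.042²/(2·9.81) = 13.26 m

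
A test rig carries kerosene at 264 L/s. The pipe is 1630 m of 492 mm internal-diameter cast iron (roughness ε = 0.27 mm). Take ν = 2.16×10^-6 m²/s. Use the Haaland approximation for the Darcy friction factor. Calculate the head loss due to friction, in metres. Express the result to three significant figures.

V = 4Q/(πD²) = 4·0.264/(π·0.492²) = 1.389 m/s
Re = VD/ν = 1.389·0.492/2.16×10^-6 = 3.16×10^5 → turbulent
ε/D = 0.27/492 = 5.49×10^-4
Haaland: f = 0.01829
h_f = f(L/D)V²/(2g) = 0.01829·(1630/0.492)·1.389²/(2·9.81) = 5.956 m

h_f ≈ 5.96 m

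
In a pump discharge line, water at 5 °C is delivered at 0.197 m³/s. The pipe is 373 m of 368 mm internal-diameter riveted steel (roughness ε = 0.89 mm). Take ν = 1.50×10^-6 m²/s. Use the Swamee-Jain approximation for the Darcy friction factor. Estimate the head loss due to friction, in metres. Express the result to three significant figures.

V = 4Q/(πD²) = 4·0.197/(π·0.368²) = 1.852 m/s
Re = VD/ν = 1.852·0.368/1.50×10^-6 = 4.54×10^5 → turbulent
ε/D = 0.89/368 = 0.00242
Swamee-Jain: f = 0.02512
h_f = f(L/D)V²/(2g) = 0.02512·(373/0.368)·1.852²/(2·9.81) = 4.452 m

h_f ≈ 4.45 m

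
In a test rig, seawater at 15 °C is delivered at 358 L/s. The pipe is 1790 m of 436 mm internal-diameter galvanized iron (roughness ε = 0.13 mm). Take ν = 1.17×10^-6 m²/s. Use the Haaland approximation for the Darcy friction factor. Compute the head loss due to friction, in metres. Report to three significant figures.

h_f ≈ 18.8 m

V = 4Q/(πD²) = 4·0.358/(π·0.436²) = 2.398 m/s
Re = VD/ν = 2.398·0.436/1.17×10^-6 = 8.94×10^5 → turbulent
ε/D = 0.13/436 = 2.98×10^-4
Haaland: f = 0.01566
h_f = f(L/D)V²/(2g) = 0.01566·(1790/0.436)·2.398²/(2·9.81) = 18.83 m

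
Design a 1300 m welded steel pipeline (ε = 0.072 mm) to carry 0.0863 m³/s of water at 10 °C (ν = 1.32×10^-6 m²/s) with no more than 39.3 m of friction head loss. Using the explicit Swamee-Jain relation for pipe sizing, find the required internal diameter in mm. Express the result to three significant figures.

Swamee-Jain (Type III): D = 0.66·[ε^1.25·(LQ²/(gh_f))^4.75 + ν·Q^9.4·(L/(gh_f))^5.2]^0.04
LQ²/(gh_f) = 0.02511; L/(gh_f) = 3.372
Term 1 = ε^1.25·(…)^4.75 = 1.66×10^-13; Term 2 = ν·Q^9.4·(…)^5.2 = 7.31×10^-14
D = 0.66·(1.66×10^-13 + 7.31×10^-14)^0.04 = 0.2064 m = 206 mm
Check: V = 2.58 m/s, Re = 4.03×10^5, f = 0.01699, h_f = 36.3 m ≈ 39.3 m ✓

D ≈ 206 mm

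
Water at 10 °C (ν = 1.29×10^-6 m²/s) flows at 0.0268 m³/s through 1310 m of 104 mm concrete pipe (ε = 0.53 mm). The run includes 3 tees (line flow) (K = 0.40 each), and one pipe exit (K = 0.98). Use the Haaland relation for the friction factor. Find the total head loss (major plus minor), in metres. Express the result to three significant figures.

H_L ≈ 199 m

V = 4Q/(πD²) = 3.155 m/s; V²/2g = 0.5073 m
Re = 2.54×10^5, ε/D = 0.00510 → f = 0.03094 (Haaland)
Major: h_f = f(L/D)·V²/2g = 0.03094·12596·0.5073 = 197.7 m
Minor: ΣK = 2.18; h_m = ΣK·V²/2g = 1.106 m
Total H_L = 197.7 + 1.106 = 198.8 m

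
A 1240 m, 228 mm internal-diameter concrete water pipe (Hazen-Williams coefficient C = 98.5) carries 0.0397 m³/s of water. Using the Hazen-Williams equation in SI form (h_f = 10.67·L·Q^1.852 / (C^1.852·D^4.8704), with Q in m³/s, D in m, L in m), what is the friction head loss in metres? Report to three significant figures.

h_f = 10.67·1240·0.0397^1.852 / (98.5^1.852·0.228^4.8704) = 9.158 m

h_f ≈ 9.16 m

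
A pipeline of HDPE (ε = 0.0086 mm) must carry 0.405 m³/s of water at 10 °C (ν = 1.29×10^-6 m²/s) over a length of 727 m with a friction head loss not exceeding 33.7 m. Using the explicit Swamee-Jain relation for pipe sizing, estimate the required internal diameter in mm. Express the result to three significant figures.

Swamee-Jain (Type III): D = 0.66·[ε^1.25·(LQ²/(gh_f))^4.75 + ν·Q^9.4·(L/(gh_f))^5.2]^0.04
LQ²/(gh_f) = 0.3607; L/(gh_f) = 2.199
Term 1 = ε^1.25·(…)^4.75 = 3.67×10^-9; Term 2 = ν·Q^9.4·(…)^5.2 = 1.59×10^-8
D = 0.66·(3.67×10^-9 + 1.59×10^-8)^0.04 = 0.3245 m = 324 mm
Check: V = 4.90 m/s, Re = 1.23×10^6, f = 0.01190, h_f = 32.6 m ≈ 33.7 m ✓

D ≈ 324 mm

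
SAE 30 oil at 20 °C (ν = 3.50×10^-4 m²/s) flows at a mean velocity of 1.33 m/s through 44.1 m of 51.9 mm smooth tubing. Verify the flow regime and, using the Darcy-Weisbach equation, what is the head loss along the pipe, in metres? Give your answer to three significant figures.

h_f ≈ 24.9 m

Re = VD/ν = 1.33·0.05190/3.50×10^-4 = 197 → laminar (Re < 2300)
f = 64/Re = 0.3245
h_f = f(L/D)V²/(2g) = 0.3245·(44.1/0.05190)·1.33²/(2·9.81) = 24.86 m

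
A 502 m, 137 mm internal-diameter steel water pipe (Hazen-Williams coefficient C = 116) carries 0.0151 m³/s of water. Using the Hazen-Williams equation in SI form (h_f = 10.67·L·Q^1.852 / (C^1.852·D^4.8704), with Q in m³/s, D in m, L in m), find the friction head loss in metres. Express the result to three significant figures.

h_f = 10.67·502·0.0151^1.852 / (116^1.852·0.137^4.8704) = 5.464 m

h_f ≈ 5.46 m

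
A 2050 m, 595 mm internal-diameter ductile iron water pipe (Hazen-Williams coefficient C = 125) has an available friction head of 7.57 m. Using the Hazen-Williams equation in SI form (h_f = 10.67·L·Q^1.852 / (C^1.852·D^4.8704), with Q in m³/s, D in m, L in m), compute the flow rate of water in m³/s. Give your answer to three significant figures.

Q ≈ 0.432 m³/s

Rearranging: Q = [h_f·C^1.852·D^4.8704 / (10.67·L)]^(1/1.852)
Q = [7.57·125^1.852·0.595^4.8704 / (10.67·2050)]^0.540 = 0.4318 m³/s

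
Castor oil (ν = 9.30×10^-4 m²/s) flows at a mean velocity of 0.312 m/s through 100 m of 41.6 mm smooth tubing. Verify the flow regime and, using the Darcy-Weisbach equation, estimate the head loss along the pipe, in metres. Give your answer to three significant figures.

h_f ≈ 54.7 m

Re = VD/ν = 0.312·0.04160/9.30×10^-4 = 14.0 → laminar (Re < 2300)
f = 64/Re = 4.586
h_f = f(L/D)V²/(2g) = 4.586·(100/0.04160)·0.312²/(2·9.81) = 54.69 m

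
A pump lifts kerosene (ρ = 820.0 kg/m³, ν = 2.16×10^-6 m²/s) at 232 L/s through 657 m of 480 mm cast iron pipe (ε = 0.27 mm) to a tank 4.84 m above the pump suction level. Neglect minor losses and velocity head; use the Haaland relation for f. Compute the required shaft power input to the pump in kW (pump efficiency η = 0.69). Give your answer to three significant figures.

V = 4Q/(πD²) = 1.282 m/s; Re = 2.85×10^5; ε/D = 5.63×10^-4; f = 0.01849
h_f = f(L/D)V²/2g = 2.120 m
Total head H = z + h_f = 4.84 + 2.120 = 6.960 m
P_hyd = ρgQH = 820.0·9.81·0.232·6.960 = 12.99 kW
P_shaft = P_hyd/η = 12.99/0.69 = 18.82 kW

P_shaft ≈ 18.8 kW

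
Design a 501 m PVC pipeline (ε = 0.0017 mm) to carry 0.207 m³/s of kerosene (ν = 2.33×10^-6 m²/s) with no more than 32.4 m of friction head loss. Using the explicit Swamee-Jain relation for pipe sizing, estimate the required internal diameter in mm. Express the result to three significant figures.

D ≈ 239 mm

Swamee-Jain (Type III): D = 0.66·[ε^1.25·(LQ²/(gh_f))^4.75 + ν·Q^9.4·(L/(gh_f))^5.2]^0.04
LQ²/(gh_f) = 0.06754; L/(gh_f) = 1.576
Term 1 = ε^1.25·(…)^4.75 = 1.69×10^-13; Term 2 = ν·Q^9.4·(…)^5.2 = 9.23×10^-12
D = 0.66·(1.69×10^-13 + 9.23×10^-12)^0.04 = 0.2390 m = 239 mm
Check: V = 4.61 m/s, Re = 4.73×10^5, f = 0.01333, h_f = 30.3 m ≈ 32.4 m ✓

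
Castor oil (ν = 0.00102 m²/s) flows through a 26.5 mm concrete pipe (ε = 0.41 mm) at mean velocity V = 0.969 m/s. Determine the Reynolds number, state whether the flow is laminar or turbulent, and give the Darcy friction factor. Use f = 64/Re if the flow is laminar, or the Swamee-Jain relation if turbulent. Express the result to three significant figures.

Re = VD/ν = 0.9690·0.0265/0.00102 = 25.2
Re < 2300 → laminar → f = 64/Re = 2.542

Re ≈ 25.2; laminar; f = 64/Re ≈ 2.54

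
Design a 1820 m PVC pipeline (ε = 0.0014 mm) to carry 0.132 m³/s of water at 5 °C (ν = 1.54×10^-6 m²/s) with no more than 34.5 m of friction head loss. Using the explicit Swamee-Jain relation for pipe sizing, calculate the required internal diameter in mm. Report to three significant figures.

Swamee-Jain (Type III): D = 0.66·[ε^1.25·(LQ²/(gh_f))^4.75 + ν·Q^9.4·(L/(gh_f))^5.2]^0.04
LQ²/(gh_f) = 0.09370; L/(gh_f) = 5.378
Term 1 = ε^1.25·(…)^4.75 = 6.29×10^-13; Term 2 = ν·Q^9.4·(…)^5.2 = 5.25×10^-11
D = 0.66·(6.29×10^-13 + 5.25×10^-11)^0.04 = 0.2562 m = 256 mm
Check: V = 2.56 m/s, Re = 4.26×10^5, f = 0.01355, h_f = 32.2 m ≈ 34.5 m ✓

D ≈ 256 mm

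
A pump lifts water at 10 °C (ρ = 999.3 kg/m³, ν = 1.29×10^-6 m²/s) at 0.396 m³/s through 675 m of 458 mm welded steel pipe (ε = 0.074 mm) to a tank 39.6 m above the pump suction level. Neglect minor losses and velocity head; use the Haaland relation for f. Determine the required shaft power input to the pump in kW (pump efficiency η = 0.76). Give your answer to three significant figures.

P_shaft ≈ 234 kW

V = 4Q/(πD²) = 2.404 m/s; Re = 8.53×10^5; ε/D = 1.62×10^-4; f = 0.01429
h_f = f(L/D)V²/2g = 6.204 m
Total head H = z + h_f = 39.6 + 6.204 = 45.80 m
P_hyd = ρgQH = 999.3·9.81·0.396·45.80 = 177.8 kW
P_shaft = P_hyd/η = 177.8/0.76 = 234.0 kW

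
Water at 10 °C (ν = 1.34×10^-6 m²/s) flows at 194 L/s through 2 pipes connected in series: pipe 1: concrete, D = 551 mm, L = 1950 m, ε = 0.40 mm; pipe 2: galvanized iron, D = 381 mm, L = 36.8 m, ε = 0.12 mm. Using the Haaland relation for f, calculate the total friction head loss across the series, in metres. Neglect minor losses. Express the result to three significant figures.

Pipe 1: V = 0.8136 m/s, Re = 3.35×10^5, ε/D = 7.26×10^-4, f = 0.01918, h_1 = f(L/D)V²/2g = 2.290 m
Pipe 2: V = 1.702 m/s, Re = 4.84×10^5, ε/D = 3.15×10^-4, f = 0.01631, h_2 = f(L/D)V²/2g = 0.2325 m
Series → Q common, losses add: H = Σh = 2.522 m

H ≈ 2.52 m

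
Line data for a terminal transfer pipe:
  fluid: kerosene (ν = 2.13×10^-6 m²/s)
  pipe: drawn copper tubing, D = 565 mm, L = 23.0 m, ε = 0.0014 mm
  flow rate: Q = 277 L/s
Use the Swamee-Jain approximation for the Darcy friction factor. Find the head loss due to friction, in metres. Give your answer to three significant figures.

h_f ≈ 0.0366 m

V = 4Q/(πD²) = 4·0.277/(π·0.565²) = 1.105 m/s
Re = VD/ν = 1.105·0.565/2.13×10^-6 = 2.93×10^5 → turbulent
ε/D = 0.0014/565 = 2.48×10^-6
Swamee-Jain: f = 0.01447
h_f = f(L/D)V²/(2g) = 0.01447·(23.0/0.565)·1.105²/(2·9.81) = 0.03664 m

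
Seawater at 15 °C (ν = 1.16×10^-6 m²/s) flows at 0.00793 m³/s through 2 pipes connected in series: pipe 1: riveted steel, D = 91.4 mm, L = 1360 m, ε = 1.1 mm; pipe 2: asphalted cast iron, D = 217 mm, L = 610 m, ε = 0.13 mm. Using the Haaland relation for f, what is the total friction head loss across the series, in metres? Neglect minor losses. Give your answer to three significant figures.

H ≈ 45.6 m

Pipe 1: V = 1.209 m/s, Re = 9.52×10^4, ε/D = 0.0120, f = 0.04100, h_1 = f(L/D)V²/2g = 45.42 m
Pipe 2: V = 0.2144 m/s, Re = 4.01×10^4, ε/D = 5.99×10^-4, f = 0.02341, h_2 = f(L/D)V²/2g = 0.1542 m
Series → Q common, losses add: H = Σh = 45.58 m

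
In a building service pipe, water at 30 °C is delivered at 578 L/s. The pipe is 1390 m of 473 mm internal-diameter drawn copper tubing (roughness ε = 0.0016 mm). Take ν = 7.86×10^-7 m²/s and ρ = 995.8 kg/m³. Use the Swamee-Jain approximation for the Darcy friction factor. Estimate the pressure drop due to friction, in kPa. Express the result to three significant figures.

Δp ≈ 166 kPa

V = 4Q/(πD²) = 4·0.578/(π·0.473²) = 3.289 m/s
Re = VD/ν = 3.289·0.473/7.86×10^-7 = 1.98×10^6 → turbulent
ε/D = 0.0016/473 = 3.38×10^-6
Swamee-Jain: f = 0.01051
h_f = f(L/D)V²/(2g) = 0.01051·(1390/0.473)·3.289²/(2·9.81) = 17.03 m
Δp = ρg·h_f = 995.8·9.81·17.03 = 166.4 kPa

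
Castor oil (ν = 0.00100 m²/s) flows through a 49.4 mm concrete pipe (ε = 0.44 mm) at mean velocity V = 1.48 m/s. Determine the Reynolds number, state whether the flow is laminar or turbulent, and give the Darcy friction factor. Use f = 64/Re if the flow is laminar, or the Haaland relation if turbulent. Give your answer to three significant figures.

Re = VD/ν = 1.480·0.0494/0.00100 = 73.1
Re < 2300 → laminar → f = 64/Re = 0.8754

Re ≈ 73.1; laminar; f = 64/Re ≈ 0.875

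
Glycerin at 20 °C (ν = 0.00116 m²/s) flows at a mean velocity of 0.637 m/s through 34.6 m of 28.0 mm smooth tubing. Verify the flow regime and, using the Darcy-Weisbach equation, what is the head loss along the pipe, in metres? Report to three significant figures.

Re = VD/ν = 0.637·0.02800/0.00116 = 15.4 → laminar (Re < 2300)
f = 64/Re = 4.162
h_f = f(L/D)V²/(2g) = 4.162·(34.6/0.02800)·0.637²/(2·9.81) = 106.4 m

h_f ≈ 106 m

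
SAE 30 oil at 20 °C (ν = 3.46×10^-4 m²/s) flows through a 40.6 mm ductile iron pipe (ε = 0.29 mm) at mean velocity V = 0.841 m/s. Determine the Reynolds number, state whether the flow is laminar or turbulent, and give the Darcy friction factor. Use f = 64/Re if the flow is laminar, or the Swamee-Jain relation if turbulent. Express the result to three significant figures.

Re ≈ 98.7; laminar; f = 64/Re ≈ 0.649

Re = VD/ν = 0.8410·0.0406/3.46×10^-4 = 98.7
Re < 2300 → laminar → f = 64/Re = 0.6485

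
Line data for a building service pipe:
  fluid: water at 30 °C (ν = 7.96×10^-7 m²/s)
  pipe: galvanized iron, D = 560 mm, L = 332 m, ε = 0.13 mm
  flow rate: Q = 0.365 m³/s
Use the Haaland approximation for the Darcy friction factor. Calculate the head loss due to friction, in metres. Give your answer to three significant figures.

h_f ≈ 0.990 m

V = 4Q/(πD²) = 4·0.365/(π·0.560²) = 1.482 m/s
Re = VD/ν = 1.482·0.560/7.96×10^-7 = 1.04×10^6 → turbulent
ε/D = 0.13/560 = 2.32×10^-4
Haaland: f = 0.01492
h_f = f(L/D)V²/(2g) = 0.01492·(332/0.560)·1.482²/(2·9.81) = 0.9898 m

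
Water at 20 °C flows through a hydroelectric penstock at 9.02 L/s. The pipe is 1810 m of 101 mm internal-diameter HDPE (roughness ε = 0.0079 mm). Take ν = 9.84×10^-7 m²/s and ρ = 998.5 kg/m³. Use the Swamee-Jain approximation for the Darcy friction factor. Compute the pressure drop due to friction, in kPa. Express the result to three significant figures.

V = 4Q/(πD²) = 4·0.00902/(π·0.101²) = 1.126 m/s
Re = VD/ν = 1.126·0.101/9.84×10^-7 = 1.16×10^5 → turbulent
ε/D = 0.0079/101 = 7.82×10^-5
Swamee-Jain: f = 0.01784
h_f = f(L/D)V²/(2g) = 0.01784·(1810/0.101)·1.126²/(2·9.81) = 20.65 m
Δp = ρg·h_f = 998.5·9.81·20.65 = 202.3 kPa

Δp ≈ 202 kPa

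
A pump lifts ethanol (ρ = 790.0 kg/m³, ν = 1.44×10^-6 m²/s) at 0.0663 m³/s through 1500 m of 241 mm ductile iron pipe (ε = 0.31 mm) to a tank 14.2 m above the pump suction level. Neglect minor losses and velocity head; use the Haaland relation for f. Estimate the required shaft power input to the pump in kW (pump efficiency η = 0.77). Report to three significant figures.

V = 4Q/(πD²) = 1.453 m/s; Re = 2.43×10^5; ε/D = 0.00129; f = 0.02181
h_f = f(L/D)V²/2g = 14.62 m
Total head H = z + h_f = 14.2 + 14.62 = 28.82 m
P_hyd = ρgQH = 790.0·9.81·0.0663·28.82 = 14.81 kW
P_shaft = P_hyd/η = 14.81/0.77 = 19.23 kW

P_shaft ≈ 19.2 kW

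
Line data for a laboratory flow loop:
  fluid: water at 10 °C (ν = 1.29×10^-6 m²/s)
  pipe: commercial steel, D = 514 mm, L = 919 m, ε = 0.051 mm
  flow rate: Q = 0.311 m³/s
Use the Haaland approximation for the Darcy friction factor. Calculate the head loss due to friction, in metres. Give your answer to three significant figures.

h_f ≈ 2.86 m

V = 4Q/(πD²) = 4·0.311/(π·0.514²) = 1.499 m/s
Re = VD/ν = 1.499·0.514/1.29×10^-6 = 5.97×10^5 → turbulent
ε/D = 0.051/514 = 9.92×10^-5
Haaland: f = 0.01398
h_f = f(L/D)V²/(2g) = 0.01398·(919/0.514)·1.499²/(2·9.81) = 2.861 m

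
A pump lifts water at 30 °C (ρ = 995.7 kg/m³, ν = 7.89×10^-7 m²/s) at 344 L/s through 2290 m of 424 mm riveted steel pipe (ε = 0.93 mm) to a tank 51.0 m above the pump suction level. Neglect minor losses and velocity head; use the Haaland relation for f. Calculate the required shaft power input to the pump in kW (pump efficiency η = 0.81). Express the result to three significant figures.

P_shaft ≈ 375 kW

V = 4Q/(πD²) = 2.436 m/s; Re = 1.31×10^6; ε/D = 0.00219; f = 0.02417
h_f = f(L/D)V²/2g = 39.49 m
Total head H = z + h_f = 51.0 + 39.49 = 90.49 m
P_hyd = ρgQH = 995.7·9.81·0.344·90.49 = 304.1 kW
P_shaft = P_hyd/η = 304.1/0.81 = 375.4 kW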